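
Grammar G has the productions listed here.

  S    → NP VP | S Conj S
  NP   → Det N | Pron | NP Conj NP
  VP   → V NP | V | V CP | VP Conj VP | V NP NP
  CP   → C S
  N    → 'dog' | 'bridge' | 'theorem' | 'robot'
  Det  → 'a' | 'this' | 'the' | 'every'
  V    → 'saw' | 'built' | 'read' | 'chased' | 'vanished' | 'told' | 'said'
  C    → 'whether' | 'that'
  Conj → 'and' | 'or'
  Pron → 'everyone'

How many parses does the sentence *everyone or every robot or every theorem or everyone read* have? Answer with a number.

5

Two of the 5 distinct bracketings:
[S [NP [NP [Pron everyone]] [Conj or] [NP [NP [Det every] [N robot]] [Conj or] [NP [NP [Det every] [N theorem]] [Conj or] [NP [Pron everyone]]]]] [VP [V read]]]
[S [NP [NP [Pron everyone]] [Conj or] [NP [NP [NP [Det every] [N robot]] [Conj or] [NP [Det every] [N theorem]]] [Conj or] [NP [Pron everyone]]]] [VP [V read]]]
The trees differ in how a recursive rule is bracketed over the same span.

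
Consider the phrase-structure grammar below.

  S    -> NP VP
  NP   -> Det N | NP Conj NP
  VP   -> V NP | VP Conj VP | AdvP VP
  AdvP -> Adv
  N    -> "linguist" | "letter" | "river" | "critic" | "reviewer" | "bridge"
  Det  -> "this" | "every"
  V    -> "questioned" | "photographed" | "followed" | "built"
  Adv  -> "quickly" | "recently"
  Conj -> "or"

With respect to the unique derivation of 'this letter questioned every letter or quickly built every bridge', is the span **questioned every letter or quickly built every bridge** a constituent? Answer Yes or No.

[S [NP [Det this] [N letter]] [VP [VP [V questioned] [NP [Det every] [N letter]]] [Conj or] [VP [AdvP [Adv quickly]] [VP [V built] [NP [Det every] [N bridge]]]]]]
The words 'questioned every letter or quickly built every bridge' are exhaustively dominated by a single VP node (built by VP → VP Conj VP), so they form a constituent.

Yes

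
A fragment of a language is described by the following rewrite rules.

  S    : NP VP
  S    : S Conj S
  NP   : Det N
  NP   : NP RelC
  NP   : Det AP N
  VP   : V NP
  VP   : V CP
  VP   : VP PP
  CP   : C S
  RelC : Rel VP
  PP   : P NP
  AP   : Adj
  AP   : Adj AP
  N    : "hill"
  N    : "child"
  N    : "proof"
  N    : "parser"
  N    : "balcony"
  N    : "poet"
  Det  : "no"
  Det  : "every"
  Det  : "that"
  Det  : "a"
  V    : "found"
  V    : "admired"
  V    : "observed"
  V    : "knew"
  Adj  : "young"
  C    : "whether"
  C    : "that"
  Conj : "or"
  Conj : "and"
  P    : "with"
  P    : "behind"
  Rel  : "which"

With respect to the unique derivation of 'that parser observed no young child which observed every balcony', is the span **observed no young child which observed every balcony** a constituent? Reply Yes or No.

[S [NP [Det that] [N parser]] [VP [V observed] [NP [NP [Det no] [AP [Adj young]] [N child]] [RelC [Rel which] [VP [V observed] [NP [Det every] [N balcony]]]]]]]
The words 'observed no young child which observed every balcony' are exhaustively dominated by a single VP node (built by VP → V NP), so they form a constituent.

Yes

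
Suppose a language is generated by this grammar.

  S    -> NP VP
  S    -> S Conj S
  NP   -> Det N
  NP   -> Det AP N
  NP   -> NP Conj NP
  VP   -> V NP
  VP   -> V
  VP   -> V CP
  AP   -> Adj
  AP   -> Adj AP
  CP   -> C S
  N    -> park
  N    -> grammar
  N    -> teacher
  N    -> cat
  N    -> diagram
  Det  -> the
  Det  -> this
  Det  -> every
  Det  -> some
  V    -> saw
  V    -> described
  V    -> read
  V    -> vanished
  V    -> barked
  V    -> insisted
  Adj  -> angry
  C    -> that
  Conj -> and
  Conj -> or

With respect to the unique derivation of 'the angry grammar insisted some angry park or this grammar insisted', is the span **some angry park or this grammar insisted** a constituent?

No

[S [S [NP [Det the] [AP [Adj angry]] [N grammar]] [VP [V insisted] [NP [Det some] [AP [Adj angry]] [N park]]]] [Conj or] [S [NP [Det this] [N grammar]] [VP [V insisted]]]]
The smallest constituent containing 'some angry park or this grammar insisted' is the S spanning 'the angry grammar insisted some angry park or this grammar insisted'; no single node in the tree dominates exactly the given words.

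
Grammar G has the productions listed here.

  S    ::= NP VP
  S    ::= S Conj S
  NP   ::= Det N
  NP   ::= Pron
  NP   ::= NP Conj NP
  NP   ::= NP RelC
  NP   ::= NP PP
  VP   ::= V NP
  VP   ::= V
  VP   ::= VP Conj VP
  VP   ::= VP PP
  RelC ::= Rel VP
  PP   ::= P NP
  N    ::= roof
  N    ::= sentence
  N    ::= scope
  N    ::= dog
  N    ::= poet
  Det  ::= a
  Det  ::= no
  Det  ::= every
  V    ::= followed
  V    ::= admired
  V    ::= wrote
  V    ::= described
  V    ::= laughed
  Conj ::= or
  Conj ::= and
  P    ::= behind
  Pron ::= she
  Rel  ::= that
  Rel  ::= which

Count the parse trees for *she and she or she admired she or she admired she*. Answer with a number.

2

The two bracketings:
[S [S [NP [NP [Pron she]] [Conj and] [NP [NP [Pron she]] [Conj or] [NP [Pron she]]]] [VP [V admired] [NP [Pron she]]]] [Conj or] [S [NP [Pron she]] [VP [V admired] [NP [Pron she]]]]]
[S [S [NP [NP [NP [Pron she]] [Conj and] [NP [Pron she]]] [Conj or] [NP [Pron she]]] [VP [V admired] [NP [Pron she]]]] [Conj or] [S [NP [Pron she]] [VP [V admired] [NP [Pron she]]]]]
The trees differ in how a recursive rule is bracketed over the same span.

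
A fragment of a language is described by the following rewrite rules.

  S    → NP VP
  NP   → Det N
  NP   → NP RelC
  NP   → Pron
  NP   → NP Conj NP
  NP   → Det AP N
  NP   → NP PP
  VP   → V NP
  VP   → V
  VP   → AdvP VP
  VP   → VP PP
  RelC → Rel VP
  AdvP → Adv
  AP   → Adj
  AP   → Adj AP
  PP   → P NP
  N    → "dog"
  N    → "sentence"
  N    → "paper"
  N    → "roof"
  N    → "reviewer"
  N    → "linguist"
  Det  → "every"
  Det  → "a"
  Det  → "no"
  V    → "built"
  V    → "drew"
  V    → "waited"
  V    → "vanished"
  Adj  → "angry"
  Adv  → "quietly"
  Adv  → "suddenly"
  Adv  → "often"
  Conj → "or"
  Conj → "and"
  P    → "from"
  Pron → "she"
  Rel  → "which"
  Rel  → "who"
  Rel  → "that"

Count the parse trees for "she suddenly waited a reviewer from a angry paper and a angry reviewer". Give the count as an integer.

Two of the 4 distinct bracketings:
[S [NP [Pron she]] [VP [AdvP [Adv suddenly]] [VP [V waited] [NP [NP [NP [Det a] [N reviewer]] [PP [P from] [NP [Det a] [AP [Adj angry]] [N paper]]]] [Conj and] [NP [Det a] [AP [Adj angry]] [N reviewer]]]]]]
[S [NP [Pron she]] [VP [AdvP [Adv suddenly]] [VP [V waited] [NP [NP [Det a] [N reviewer]] [PP [P from] [NP [NP [Det a] [AP [Adj angry]] [N paper]] [Conj and] [NP [Det a] [AP [Adj angry]] [N reviewer]]]]]]]]
The trees differ in how a recursive rule is bracketed over the same span.

4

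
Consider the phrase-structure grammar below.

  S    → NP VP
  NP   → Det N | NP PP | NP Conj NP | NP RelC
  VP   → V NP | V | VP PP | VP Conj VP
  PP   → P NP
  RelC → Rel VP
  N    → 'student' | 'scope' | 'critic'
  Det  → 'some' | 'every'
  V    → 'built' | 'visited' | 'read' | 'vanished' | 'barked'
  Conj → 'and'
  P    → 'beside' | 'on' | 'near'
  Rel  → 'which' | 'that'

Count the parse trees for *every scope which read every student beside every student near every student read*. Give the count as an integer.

Two of the 9 distinct bracketings:
[S [NP [NP [NP [Det every] [N scope]] [RelC [Rel which] [VP [V read] [NP [Det every] [N student]]]]] [PP [P beside] [NP [NP [Det every] [N student]] [PP [P near] [NP [Det every] [N student]]]]]] [VP [V read]]]
[S [NP [NP [NP [NP [Det every] [N scope]] [RelC [Rel which] [VP [V read] [NP [Det every] [N student]]]]] [PP [P beside] [NP [Det every] [N student]]]] [PP [P near] [NP [Det every] [N student]]]] [VP [V read]]]
The trees differ in how a recursive rule is bracketed over the same span.

9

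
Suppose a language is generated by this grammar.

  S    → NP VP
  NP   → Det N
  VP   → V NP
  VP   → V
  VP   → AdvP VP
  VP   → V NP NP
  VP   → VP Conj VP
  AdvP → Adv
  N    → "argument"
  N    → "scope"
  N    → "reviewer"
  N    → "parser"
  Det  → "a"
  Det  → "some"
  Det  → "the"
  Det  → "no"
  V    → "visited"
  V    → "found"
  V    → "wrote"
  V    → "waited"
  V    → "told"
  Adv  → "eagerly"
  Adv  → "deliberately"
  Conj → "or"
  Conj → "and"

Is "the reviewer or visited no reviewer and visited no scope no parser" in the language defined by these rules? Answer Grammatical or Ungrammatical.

For S → NP VP, the only prefix that parses as NP is 'the reviewer', but the remainder 'or visited no reviewer and visited no scope no parser' is not a VP under these rules.

Ungrammatical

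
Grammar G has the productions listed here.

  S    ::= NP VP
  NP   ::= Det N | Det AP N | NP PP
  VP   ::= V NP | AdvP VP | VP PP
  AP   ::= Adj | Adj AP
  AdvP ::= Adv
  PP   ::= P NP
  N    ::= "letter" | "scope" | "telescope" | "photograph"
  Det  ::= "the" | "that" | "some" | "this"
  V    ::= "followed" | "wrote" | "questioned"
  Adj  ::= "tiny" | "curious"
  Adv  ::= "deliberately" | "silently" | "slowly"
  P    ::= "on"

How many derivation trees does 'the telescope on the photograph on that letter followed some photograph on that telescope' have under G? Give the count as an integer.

4

Two of the 4 distinct bracketings:
[S [NP [NP [Det the] [N telescope]] [PP [P on] [NP [NP [Det the] [N photograph]] [PP [P on] [NP [Det that] [N letter]]]]]] [VP [V followed] [NP [NP [Det some] [N photograph]] [PP [P on] [NP [Det that] [N telescope]]]]]]
[S [NP [NP [Det the] [N telescope]] [PP [P on] [NP [NP [Det the] [N photograph]] [PP [P on] [NP [Det that] [N letter]]]]]] [VP [VP [V followed] [NP [Det some] [N photograph]]] [PP [P on] [NP [Det that] [N telescope]]]]]
The difference turns on whether VP → VP PP is used at the relevant span, versus an alternative expansion of VP.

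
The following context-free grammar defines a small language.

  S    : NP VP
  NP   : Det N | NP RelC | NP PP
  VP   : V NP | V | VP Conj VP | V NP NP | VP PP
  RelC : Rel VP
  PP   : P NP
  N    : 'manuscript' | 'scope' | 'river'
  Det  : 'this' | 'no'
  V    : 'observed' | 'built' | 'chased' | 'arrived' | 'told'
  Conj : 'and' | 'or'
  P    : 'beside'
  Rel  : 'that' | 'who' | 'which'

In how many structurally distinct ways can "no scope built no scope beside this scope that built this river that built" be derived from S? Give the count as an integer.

9

Two of the 9 distinct bracketings:
[S [NP [Det no] [N scope]] [VP [V built] [NP [NP [NP [Det no] [N scope]] [PP [P beside] [NP [Det this] [N scope]]]] [RelC [Rel that] [VP [V built] [NP [NP [Det this] [N river]] [RelC [Rel that] [VP [V built]]]]]]]]]
[S [NP [Det no] [N scope]] [VP [V built] [NP [NP [NP [NP [Det no] [N scope]] [PP [P beside] [NP [Det this] [N scope]]]] [RelC [Rel that] [VP [V built] [NP [Det this] [N river]]]]] [RelC [Rel that] [VP [V built]]]]]]
The trees differ in how a recursive rule is bracketed over the same span.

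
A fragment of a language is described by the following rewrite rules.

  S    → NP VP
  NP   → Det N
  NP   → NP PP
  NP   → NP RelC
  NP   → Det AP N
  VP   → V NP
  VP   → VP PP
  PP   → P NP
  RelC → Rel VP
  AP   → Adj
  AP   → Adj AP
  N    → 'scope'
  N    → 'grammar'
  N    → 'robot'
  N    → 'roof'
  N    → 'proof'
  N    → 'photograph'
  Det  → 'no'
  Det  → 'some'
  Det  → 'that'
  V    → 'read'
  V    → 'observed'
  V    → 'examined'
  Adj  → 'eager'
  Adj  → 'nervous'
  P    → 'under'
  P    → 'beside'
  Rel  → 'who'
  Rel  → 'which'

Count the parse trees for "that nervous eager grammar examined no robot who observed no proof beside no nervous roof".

4

Two of the 4 distinct bracketings:
[S [NP [Det that] [AP [Adj nervous] [AP [Adj eager]]] [N grammar]] [VP [V examined] [NP [NP [NP [Det no] [N robot]] [RelC [Rel who] [VP [V observed] [NP [Det no] [N proof]]]]] [PP [P beside] [NP [Det no] [AP [Adj nervous]] [N roof]]]]]]
[S [NP [Det that] [AP [Adj nervous] [AP [Adj eager]]] [N grammar]] [VP [V examined] [NP [NP [Det no] [N robot]] [RelC [Rel who] [VP [V observed] [NP [NP [Det no] [N proof]] [PP [P beside] [NP [Det no] [AP [Adj nervous]] [N roof]]]]]]]]]
The trees differ in how a recursive rule is bracketed over the same span.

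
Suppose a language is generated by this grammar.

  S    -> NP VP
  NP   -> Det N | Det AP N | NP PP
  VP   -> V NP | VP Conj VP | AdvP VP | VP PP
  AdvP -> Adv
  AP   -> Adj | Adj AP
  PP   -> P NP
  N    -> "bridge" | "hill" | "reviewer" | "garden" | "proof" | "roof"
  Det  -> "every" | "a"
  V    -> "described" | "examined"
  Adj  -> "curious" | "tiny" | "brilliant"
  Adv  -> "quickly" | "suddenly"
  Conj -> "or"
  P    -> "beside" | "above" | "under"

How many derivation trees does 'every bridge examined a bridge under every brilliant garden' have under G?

The two bracketings:
[S [NP [Det every] [N bridge]] [VP [V examined] [NP [NP [Det a] [N bridge]] [PP [P under] [NP [Det every] [AP [Adj brilliant]] [N garden]]]]]]
[S [NP [Det every] [N bridge]] [VP [VP [V examined] [NP [Det a] [N bridge]]] [PP [P under] [NP [Det every] [AP [Adj brilliant]] [N garden]]]]]
The difference turns on whether NP → NP PP is used at the relevant span, versus an alternative expansion of NP.

2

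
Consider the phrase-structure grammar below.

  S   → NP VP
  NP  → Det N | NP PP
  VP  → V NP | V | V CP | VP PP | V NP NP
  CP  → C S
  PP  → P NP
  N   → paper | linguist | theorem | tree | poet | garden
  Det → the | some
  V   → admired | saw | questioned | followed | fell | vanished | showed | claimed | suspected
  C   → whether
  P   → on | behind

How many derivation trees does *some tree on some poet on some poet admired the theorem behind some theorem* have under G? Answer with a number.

4

Two of the 4 distinct bracketings:
[S [NP [NP [Det some] [N tree]] [PP [P on] [NP [NP [Det some] [N poet]] [PP [P on] [NP [Det some] [N poet]]]]]] [VP [V admired] [NP [NP [Det the] [N theorem]] [PP [P behind] [NP [Det some] [N theorem]]]]]]
[S [NP [NP [Det some] [N tree]] [PP [P on] [NP [NP [Det some] [N poet]] [PP [P on] [NP [Det some] [N poet]]]]]] [VP [VP [V admired] [NP [Det the] [N theorem]]] [PP [P behind] [NP [Det some] [N theorem]]]]]
The difference turns on whether VP → VP PP is used at the relevant span, versus an alternative expansion of VP.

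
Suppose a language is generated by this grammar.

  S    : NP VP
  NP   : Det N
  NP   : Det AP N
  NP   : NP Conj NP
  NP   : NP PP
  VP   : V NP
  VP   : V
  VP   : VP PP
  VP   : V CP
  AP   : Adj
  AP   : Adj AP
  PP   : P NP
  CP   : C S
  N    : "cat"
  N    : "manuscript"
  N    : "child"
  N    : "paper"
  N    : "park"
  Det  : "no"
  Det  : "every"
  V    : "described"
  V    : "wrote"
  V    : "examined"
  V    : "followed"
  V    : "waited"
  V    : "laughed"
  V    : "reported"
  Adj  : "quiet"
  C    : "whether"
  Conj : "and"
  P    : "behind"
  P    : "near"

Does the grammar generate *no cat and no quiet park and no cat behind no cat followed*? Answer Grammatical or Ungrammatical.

Grammatical

[S [NP [NP [Det no] [N cat]] [Conj and] [NP [NP [Det no] [AP [Adj quiet]] [N park]] [Conj and] [NP [NP [Det no] [N cat]] [PP [P behind] [NP [Det no] [N cat]]]]]] [VP [V followed]]]
The bracketing above is licensed at every node by one of the given productions, with S at the root.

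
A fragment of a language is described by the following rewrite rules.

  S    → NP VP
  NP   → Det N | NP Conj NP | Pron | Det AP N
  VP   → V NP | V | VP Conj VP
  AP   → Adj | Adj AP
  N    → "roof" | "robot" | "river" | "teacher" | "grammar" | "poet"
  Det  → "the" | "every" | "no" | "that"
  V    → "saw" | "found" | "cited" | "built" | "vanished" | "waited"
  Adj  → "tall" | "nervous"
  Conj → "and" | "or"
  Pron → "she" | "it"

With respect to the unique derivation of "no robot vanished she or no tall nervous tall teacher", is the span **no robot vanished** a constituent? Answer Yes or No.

No

[S [NP [Det no] [N robot]] [VP [V vanished] [NP [NP [Pron she]] [Conj or] [NP [Det no] [AP [Adj tall] [AP [Adj nervous] [AP [Adj tall]]]] [N teacher]]]]]
The smallest constituent containing 'no robot vanished' is the S spanning 'no robot vanished she or no tall nervous tall teacher'; no single node in the tree dominates exactly the given words.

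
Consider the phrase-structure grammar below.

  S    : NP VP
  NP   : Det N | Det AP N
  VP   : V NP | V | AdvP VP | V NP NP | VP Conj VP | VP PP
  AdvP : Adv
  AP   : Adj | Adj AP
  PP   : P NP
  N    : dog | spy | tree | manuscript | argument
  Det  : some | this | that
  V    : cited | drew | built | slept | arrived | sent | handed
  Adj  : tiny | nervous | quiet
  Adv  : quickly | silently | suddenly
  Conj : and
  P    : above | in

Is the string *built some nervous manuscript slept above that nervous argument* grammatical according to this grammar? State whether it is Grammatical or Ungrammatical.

For S → NP VP, no prefix of the string parses as an NP.

Ungrammatical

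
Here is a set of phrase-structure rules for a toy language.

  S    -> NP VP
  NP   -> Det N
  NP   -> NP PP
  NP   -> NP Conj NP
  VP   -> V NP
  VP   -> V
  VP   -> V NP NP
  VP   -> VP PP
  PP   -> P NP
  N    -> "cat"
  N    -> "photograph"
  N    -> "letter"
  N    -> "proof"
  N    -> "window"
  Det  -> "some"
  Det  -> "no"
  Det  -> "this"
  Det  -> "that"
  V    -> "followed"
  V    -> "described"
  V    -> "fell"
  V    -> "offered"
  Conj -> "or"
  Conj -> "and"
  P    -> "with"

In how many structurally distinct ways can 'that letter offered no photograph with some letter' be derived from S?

The two bracketings:
[S [NP [Det that] [N letter]] [VP [V offered] [NP [NP [Det no] [N photograph]] [PP [P with] [NP [Det some] [N letter]]]]]]
[S [NP [Det that] [N letter]] [VP [VP [V offered] [NP [Det no] [N photograph]]] [PP [P with] [NP [Det some] [N letter]]]]]
The difference turns on whether NP → NP PP is used at the relevant span, versus an alternative expansion of NP.

2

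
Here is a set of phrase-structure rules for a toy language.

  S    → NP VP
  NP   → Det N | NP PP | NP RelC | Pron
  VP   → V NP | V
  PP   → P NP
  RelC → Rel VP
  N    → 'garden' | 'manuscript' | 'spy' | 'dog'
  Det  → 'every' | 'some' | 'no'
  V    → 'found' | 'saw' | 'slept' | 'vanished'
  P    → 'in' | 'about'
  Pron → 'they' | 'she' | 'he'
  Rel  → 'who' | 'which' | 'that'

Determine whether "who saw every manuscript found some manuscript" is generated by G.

Ungrammatical

For S → NP VP, no prefix of the string parses as an NP.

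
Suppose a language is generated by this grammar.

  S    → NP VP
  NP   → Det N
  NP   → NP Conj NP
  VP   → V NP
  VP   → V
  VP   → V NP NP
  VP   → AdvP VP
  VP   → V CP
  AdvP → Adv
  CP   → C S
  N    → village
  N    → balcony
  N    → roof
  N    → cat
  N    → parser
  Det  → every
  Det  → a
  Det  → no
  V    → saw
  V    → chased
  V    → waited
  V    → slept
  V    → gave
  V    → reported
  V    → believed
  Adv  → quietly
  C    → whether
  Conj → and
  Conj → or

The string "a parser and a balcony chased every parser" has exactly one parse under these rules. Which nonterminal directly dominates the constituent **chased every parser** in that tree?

S

S
  NP
    NP
      Det: a
      N: parser
    Conj: and
    NP
      Det: a
      N: balcony
  VP
    V: chased
    NP
      Det: every
      N: parser
The span 'chased every parser' is the VP node built by VP → V NP.
Its mother is the S built by S → NP VP.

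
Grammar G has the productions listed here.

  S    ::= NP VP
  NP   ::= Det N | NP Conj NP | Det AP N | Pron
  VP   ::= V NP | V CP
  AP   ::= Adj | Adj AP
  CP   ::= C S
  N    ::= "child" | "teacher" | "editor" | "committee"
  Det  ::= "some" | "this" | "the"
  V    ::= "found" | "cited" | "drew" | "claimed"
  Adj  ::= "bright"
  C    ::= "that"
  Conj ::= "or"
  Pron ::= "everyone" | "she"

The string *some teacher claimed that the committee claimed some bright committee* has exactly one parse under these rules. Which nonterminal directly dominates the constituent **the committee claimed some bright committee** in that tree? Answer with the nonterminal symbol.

[S [NP [Det some] [N teacher]] [VP [V claimed] [CP [C that] [S [NP [Det the] [N committee]] [VP [V claimed] [NP [Det some] [AP [Adj bright]] [N committee]]]]]]]
The span 'the committee claimed some bright committee' is the S node built by S → NP VP.
Its mother is the CP built by CP → C S.

CP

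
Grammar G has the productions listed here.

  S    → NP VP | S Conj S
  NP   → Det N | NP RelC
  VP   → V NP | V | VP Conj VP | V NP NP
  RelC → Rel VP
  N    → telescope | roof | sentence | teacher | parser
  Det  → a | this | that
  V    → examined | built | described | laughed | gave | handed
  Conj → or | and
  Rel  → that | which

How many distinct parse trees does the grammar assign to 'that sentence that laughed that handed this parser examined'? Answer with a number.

[S [NP [NP [NP [Det that] [N sentence]] [RelC [Rel that] [VP [V laughed]]]] [RelC [Rel that] [VP [V handed] [NP [Det this] [N parser]]]]] [VP [V examined]]]
No rule offers an alternative attachment or grouping for any span, so this is the only derivation.

1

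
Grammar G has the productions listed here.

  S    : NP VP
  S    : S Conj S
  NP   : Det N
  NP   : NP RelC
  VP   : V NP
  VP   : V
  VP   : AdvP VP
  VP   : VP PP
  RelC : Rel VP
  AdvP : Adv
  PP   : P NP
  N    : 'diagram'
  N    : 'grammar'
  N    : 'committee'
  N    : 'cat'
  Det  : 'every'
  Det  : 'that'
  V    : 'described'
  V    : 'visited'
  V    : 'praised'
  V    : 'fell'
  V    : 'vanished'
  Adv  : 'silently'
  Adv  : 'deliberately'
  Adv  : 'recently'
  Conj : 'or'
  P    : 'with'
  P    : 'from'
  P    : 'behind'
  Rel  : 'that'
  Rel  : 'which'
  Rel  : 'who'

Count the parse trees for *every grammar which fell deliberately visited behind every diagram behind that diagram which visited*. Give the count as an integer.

3

Two of the 3 distinct bracketings:
[S [NP [NP [Det every] [N grammar]] [RelC [Rel which] [VP [V fell]]]] [VP [AdvP [Adv deliberately]] [VP [VP [VP [V visited]] [PP [P behind] [NP [Det every] [N diagram]]]] [PP [P behind] [NP [NP [Det that] [N diagram]] [RelC [Rel which] [VP [V visited]]]]]]]]
[S [NP [NP [Det every] [N grammar]] [RelC [Rel which] [VP [V fell]]]] [VP [VP [AdvP [Adv deliberately]] [VP [VP [V visited]] [PP [P behind] [NP [Det every] [N diagram]]]]] [PP [P behind] [NP [NP [Det that] [N diagram]] [RelC [Rel which] [VP [V visited]]]]]]]
The trees differ in how a recursive rule is bracketed over the same span.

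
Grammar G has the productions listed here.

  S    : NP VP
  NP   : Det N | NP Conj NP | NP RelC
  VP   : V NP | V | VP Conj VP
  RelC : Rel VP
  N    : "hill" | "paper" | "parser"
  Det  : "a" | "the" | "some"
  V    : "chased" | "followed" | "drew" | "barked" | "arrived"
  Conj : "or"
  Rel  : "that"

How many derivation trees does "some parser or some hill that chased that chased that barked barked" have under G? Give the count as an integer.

Two of the 4 distinct bracketings:
[S [NP [NP [Det some] [N parser]] [Conj or] [NP [NP [NP [NP [Det some] [N hill]] [RelC [Rel that] [VP [V chased]]]] [RelC [Rel that] [VP [V chased]]]] [RelC [Rel that] [VP [V barked]]]]] [VP [V barked]]]
[S [NP [NP [NP [Det some] [N parser]] [Conj or] [NP [NP [NP [Det some] [N hill]] [RelC [Rel that] [VP [V chased]]]] [RelC [Rel that] [VP [V chased]]]]] [RelC [Rel that] [VP [V barked]]]] [VP [V barked]]]
The trees differ in how a recursive rule is bracketed over the same span.

4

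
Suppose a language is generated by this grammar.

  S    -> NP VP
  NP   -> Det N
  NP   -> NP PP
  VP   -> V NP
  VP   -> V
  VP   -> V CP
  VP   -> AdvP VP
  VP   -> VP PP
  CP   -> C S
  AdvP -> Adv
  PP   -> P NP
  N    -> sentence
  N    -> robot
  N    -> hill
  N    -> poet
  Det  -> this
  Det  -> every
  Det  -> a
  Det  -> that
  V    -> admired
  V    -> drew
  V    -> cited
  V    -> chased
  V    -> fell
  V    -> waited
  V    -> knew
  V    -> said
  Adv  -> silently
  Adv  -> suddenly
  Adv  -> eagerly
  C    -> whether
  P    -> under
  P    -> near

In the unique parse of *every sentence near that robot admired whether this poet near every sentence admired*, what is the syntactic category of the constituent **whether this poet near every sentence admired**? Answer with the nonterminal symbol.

[S [NP [NP [Det every] [N sentence]] [PP [P near] [NP [Det that] [N robot]]]] [VP [V admired] [CP [C whether] [S [NP [NP [Det this] [N poet]] [PP [P near] [NP [Det every] [N sentence]]]] [VP [V admired]]]]]]
The span 'whether this poet near every sentence admired' is the CP node built by CP → C S.

CP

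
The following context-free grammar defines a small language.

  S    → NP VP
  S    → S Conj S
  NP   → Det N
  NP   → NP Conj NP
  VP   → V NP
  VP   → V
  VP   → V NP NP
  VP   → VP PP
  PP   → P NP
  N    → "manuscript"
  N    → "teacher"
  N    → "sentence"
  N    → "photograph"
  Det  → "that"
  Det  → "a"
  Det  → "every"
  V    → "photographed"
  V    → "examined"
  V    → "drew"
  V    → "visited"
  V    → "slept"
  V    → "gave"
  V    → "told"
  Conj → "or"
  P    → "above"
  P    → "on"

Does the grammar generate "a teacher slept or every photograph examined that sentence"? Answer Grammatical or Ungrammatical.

S
  S
    NP
      Det: a
      N: teacher
    VP
      V: slept
  Conj: or
  S
    NP
      Det: every
      N: photograph
    VP
      V: examined
      NP
        Det: that
        N: sentence
Each bracket corresponds to one application of a listed rule, so the string is derivable from S.

Grammatical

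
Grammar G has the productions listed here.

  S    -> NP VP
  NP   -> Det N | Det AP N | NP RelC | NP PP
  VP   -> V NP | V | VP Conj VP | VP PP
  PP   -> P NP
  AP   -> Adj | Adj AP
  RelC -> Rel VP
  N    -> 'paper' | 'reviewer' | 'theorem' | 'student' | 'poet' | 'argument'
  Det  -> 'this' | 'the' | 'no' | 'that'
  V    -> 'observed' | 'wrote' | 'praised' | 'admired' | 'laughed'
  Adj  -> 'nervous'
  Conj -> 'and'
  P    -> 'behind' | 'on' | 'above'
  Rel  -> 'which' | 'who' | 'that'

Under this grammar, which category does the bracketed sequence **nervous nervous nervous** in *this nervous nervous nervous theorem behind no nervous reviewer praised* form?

S
  NP
    NP
      Det: this
      AP
        Adj: nervous
        AP
          Adj: nervous
          AP
            Adj: nervous
      N: theorem
    PP
      P: behind
      NP
        Det: no
        AP
          Adj: nervous
        N: reviewer
  VP
    V: praised
The span 'nervous nervous nervous' is the AP node built by AP → Adj AP.

AP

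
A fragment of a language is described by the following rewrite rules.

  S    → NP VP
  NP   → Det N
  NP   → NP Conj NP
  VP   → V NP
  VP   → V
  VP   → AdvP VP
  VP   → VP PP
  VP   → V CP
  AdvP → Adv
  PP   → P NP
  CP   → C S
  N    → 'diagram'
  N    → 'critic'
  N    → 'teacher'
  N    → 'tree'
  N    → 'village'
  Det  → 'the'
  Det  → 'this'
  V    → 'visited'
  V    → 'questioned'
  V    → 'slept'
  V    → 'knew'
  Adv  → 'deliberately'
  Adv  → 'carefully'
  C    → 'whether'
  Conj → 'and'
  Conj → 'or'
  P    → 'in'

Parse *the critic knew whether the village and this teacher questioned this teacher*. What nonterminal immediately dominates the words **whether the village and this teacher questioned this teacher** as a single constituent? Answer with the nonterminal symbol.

CP

S
  NP
    Det: the
    N: critic
  VP
    V: knew
    CP
      C: whether
      S
        NP
          NP
            Det: the
            N: village
          Conj: and
          NP
            Det: this
            N: teacher
        VP
          V: questioned
          NP
            Det: this
            N: teacher
The span 'whether the village and this teacher questioned this teacher' is the CP node built by CP → C S.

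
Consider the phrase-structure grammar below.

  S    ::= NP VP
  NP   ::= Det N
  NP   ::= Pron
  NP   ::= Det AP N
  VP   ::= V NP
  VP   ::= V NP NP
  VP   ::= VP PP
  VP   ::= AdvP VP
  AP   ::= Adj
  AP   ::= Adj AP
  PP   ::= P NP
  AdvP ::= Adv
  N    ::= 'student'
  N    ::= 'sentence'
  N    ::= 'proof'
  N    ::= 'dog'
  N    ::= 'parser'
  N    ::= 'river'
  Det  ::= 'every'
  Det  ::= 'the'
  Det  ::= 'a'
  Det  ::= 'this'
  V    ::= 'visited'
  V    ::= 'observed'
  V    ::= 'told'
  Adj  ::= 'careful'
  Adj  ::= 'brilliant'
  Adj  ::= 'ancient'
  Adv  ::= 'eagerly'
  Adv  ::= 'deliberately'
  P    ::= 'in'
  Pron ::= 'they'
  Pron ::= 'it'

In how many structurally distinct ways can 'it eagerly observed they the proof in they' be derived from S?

The two bracketings:
[S [NP [Pron it]] [VP [VP [AdvP [Adv eagerly]] [VP [V observed] [NP [Pron they]] [NP [Det the] [N proof]]]] [PP [P in] [NP [Pron they]]]]]
[S [NP [Pron it]] [VP [AdvP [Adv eagerly]] [VP [VP [V observed] [NP [Pron they]] [NP [Det the] [N proof]]] [PP [P in] [NP [Pron they]]]]]]
The trees differ in how a recursive rule is bracketed over the same span.

2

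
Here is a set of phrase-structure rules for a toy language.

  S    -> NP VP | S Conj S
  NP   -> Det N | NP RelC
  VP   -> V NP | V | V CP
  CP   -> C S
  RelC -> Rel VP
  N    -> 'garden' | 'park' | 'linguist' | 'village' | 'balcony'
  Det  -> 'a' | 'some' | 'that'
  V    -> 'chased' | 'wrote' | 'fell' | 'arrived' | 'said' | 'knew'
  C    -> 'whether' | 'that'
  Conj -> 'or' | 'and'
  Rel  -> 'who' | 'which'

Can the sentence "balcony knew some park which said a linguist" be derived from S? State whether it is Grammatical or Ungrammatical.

For S → NP VP, no prefix of the string parses as an NP. The alternative S rule S → S Conj S likewise has no satisfying split.

Ungrammatical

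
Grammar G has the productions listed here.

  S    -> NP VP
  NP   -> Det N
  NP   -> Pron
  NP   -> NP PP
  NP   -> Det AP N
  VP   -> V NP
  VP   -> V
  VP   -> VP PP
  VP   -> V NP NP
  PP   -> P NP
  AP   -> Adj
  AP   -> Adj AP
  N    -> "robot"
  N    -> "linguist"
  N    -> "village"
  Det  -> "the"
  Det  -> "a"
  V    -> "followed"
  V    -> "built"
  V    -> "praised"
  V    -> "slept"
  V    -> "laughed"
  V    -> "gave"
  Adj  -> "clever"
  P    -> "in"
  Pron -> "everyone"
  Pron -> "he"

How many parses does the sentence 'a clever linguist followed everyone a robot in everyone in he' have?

5

Two of the 5 distinct bracketings:
[S [NP [Det a] [AP [Adj clever]] [N linguist]] [VP [VP [V followed] [NP [Pron everyone]] [NP [Det a] [N robot]]] [PP [P in] [NP [NP [Pron everyone]] [PP [P in] [NP [Pron he]]]]]]]
[S [NP [Det a] [AP [Adj clever]] [N linguist]] [VP [VP [VP [V followed] [NP [Pron everyone]] [NP [Det a] [N robot]]] [PP [P in] [NP [Pron everyone]]]] [PP [P in] [NP [Pron he]]]]]
The difference turns on whether NP → NP PP is used at the relevant span, versus an alternative expansion of NP.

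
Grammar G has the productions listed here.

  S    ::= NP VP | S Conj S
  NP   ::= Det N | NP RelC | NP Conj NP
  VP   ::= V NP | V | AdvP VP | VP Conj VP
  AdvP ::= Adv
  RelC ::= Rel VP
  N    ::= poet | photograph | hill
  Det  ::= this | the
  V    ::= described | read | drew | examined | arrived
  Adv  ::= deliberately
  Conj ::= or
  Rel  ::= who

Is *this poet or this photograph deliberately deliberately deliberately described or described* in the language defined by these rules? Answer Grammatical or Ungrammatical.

[S [NP [NP [Det this] [N poet]] [Conj or] [NP [Det this] [N photograph]]] [VP [AdvP [Adv deliberately]] [VP [AdvP [Adv deliberately]] [VP [AdvP [Adv deliberately]] [VP [VP [V described]] [Conj or] [VP [V described]]]]]]]
Each bracket corresponds to one application of a listed rule, so the string is derivable from S.

Grammatical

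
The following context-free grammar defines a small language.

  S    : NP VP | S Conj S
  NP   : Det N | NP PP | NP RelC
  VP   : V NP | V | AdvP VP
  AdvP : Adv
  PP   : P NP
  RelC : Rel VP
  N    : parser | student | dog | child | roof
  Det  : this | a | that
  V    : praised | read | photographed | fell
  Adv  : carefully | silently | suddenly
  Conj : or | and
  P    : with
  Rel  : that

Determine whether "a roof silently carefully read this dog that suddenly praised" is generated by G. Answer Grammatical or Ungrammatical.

Grammatical

[S [NP [Det a] [N roof]] [VP [AdvP [Adv silently]] [VP [AdvP [Adv carefully]] [VP [V read] [NP [NP [Det this] [N dog]] [RelC [Rel that] [VP [AdvP [Adv suddenly]] [VP [V praised]]]]]]]]]
Every word is introduced by a lexical rule and the phrasal rules combine the resulting categories into a single S.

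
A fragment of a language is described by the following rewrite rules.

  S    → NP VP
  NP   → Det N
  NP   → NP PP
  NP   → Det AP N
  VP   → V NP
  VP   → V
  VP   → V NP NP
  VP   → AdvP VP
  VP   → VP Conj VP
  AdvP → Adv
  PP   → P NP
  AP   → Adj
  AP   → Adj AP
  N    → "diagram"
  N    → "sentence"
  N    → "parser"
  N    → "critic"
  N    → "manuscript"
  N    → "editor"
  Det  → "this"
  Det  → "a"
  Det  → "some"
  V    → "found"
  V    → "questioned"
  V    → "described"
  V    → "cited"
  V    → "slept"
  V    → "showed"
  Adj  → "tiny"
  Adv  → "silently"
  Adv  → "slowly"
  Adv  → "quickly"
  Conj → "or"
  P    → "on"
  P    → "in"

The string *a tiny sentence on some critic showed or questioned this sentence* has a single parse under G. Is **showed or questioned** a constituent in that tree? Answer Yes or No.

[S [NP [NP [Det a] [AP [Adj tiny]] [N sentence]] [PP [P on] [NP [Det some] [N critic]]]] [VP [VP [V showed]] [Conj or] [VP [V questioned] [NP [Det this] [N sentence]]]]]
The smallest constituent containing 'showed or questioned' is the VP spanning 'showed or questioned this sentence'; no single node in the tree dominates exactly the given words.

No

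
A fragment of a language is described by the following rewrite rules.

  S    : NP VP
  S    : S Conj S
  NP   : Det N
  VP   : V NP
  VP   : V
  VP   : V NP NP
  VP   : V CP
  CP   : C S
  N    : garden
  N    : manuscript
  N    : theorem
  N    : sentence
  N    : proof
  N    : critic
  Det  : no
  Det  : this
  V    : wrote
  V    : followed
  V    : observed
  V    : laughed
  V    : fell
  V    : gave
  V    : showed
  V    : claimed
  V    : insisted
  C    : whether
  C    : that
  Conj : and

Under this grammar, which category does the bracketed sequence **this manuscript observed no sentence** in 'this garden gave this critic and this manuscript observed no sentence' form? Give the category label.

S
  S
    NP
      Det: this
      N: garden
    VP
      V: gave
      NP
        Det: this
        N: critic
  Conj: and
  S
    NP
      Det: this
      N: manuscript
    VP
      V: observed
      NP
        Det: no
        N: sentence
The span 'this manuscript observed no sentence' is the S node built by S → NP VP.

S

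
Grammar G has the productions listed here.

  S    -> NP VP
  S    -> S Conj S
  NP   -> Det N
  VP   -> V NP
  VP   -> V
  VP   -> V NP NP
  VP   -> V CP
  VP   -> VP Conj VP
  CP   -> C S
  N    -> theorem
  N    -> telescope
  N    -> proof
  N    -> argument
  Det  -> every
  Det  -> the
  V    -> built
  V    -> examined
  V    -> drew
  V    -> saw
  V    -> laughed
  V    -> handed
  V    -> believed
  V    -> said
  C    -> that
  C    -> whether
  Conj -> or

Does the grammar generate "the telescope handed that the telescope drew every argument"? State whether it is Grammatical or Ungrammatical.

[S [NP [Det the] [N telescope]] [VP [V handed] [CP [C that] [S [NP [Det the] [N telescope]] [VP [V drew] [NP [Det every] [N argument]]]]]]]
The bracketing above is licensed at every node by one of the given productions, with S at the root.

Grammatical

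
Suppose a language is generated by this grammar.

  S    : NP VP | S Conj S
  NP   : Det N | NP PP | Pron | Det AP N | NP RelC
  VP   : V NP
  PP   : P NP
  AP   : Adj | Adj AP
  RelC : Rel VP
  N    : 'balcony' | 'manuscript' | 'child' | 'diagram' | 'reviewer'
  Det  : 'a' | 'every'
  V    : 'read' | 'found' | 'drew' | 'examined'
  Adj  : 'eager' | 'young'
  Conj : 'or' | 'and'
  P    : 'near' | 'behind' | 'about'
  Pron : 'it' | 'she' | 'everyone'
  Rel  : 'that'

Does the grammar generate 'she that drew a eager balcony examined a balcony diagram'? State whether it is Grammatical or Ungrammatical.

Ungrammatical

An N word can never sit immediately before an N word in any string this grammar generates, so the substring 'balcony diagram' rules out a derivation.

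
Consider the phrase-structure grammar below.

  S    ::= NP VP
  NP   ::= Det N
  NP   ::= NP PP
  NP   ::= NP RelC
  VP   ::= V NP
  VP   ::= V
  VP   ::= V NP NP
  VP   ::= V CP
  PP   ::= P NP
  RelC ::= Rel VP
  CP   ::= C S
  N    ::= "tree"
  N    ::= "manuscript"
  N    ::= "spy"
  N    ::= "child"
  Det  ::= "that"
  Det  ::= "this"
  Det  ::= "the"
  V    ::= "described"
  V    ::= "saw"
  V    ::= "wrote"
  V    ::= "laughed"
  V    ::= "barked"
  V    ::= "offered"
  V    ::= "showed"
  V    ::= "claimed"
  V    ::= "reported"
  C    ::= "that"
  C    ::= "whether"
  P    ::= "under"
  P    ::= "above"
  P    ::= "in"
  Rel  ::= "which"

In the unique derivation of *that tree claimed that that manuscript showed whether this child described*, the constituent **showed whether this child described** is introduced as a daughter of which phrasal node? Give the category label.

[S [NP [Det that] [N tree]] [VP [V claimed] [CP [C that] [S [NP [Det that] [N manuscript]] [VP [V showed] [CP [C whether] [S [NP [Det this] [N child]] [VP [V described]]]]]]]]]
The span 'showed whether this child described' is the VP node built by VP → V CP.
Its mother is the S built by S → NP VP.

S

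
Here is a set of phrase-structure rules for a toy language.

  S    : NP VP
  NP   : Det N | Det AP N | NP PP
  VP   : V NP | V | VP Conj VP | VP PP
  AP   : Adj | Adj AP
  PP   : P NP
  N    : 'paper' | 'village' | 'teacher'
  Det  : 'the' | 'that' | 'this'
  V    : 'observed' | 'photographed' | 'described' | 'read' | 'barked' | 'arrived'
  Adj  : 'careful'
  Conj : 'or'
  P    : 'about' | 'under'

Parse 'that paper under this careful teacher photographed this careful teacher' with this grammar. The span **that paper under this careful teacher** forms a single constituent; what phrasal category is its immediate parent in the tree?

S

S
  NP
    NP
      Det: that
      N: paper
    PP
      P: under
      NP
        Det: this
        AP
          Adj: careful
        N: teacher
  VP
    V: photographed
    NP
      Det: this
      AP
        Adj: careful
      N: teacher
The span 'that paper under this careful teacher' is the NP node built by NP → NP PP.
Its mother is the S built by S → NP VP.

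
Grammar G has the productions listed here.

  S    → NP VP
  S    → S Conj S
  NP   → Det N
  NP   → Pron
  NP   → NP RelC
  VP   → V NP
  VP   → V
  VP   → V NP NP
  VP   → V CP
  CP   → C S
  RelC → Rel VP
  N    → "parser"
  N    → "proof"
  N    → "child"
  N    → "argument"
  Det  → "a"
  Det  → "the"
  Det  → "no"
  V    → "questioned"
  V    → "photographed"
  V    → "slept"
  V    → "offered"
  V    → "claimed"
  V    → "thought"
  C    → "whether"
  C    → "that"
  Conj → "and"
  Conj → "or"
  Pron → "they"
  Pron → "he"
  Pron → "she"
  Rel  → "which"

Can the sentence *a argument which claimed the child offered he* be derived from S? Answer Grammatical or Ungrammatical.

S
  NP
    NP
      Det: a
      N: argument
    RelC
      Rel: which
      VP
        V: claimed
        NP
          Det: the
          N: child
  VP
    V: offered
    NP
      Pron: he
Every word is introduced by a lexical rule and the phrasal rules combine the resulting categories into a single S.

Grammatical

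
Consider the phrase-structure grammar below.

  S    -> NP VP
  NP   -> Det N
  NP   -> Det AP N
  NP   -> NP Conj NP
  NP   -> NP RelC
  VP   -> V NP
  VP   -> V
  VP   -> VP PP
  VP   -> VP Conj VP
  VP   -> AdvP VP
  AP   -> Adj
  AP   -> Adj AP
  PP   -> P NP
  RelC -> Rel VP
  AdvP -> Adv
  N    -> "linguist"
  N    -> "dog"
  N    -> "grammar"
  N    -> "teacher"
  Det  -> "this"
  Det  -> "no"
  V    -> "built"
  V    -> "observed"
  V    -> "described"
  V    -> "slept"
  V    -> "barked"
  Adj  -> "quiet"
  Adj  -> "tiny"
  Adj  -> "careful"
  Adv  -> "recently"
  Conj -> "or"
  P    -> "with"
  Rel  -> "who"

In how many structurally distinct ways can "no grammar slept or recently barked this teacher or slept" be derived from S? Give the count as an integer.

Two of the 3 distinct bracketings:
[S [NP [Det no] [N grammar]] [VP [VP [V slept]] [Conj or] [VP [VP [AdvP [Adv recently]] [VP [V barked] [NP [Det this] [N teacher]]]] [Conj or] [VP [V slept]]]]]
[S [NP [Det no] [N grammar]] [VP [VP [V slept]] [Conj or] [VP [AdvP [Adv recently]] [VP [VP [V barked] [NP [Det this] [N teacher]]] [Conj or] [VP [V slept]]]]]]
The trees differ in how a recursive rule is bracketed over the same span.

3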